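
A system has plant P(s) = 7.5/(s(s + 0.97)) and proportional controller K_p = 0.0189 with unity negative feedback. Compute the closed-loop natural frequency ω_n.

The closed-loop denominator is s(s+0.97) + 0.0189·7.5 = s² + 0.97s + 0.1417.
So ω_n² = 0.1417 ⇒ ω_n = 0.3765 rad/s, and ζ = 0.97/(2ω_n) = 1.29.

ω_n = 0.376 rad/s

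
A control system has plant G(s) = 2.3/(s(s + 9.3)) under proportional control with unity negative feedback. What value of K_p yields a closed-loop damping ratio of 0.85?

Closed-loop characteristic equation: s² + 9.3s + K_p·2.3 = 0.
So ω_n = √(2.3K_p) and 2ζω_n = 9.3, giving ζ = 9.3/(2√(2.3K_p)).
Setting ζ = 0.85: √(2.3K_p) = 9.3/(2·0.85) = 5.471, so K_p = 29.93/2.3 = 13.

K_p = 13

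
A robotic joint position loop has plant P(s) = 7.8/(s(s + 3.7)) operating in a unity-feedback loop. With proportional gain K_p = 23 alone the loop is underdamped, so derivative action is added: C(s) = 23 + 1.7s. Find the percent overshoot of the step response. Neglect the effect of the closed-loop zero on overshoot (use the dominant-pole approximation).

Forward path: (23 + 1.7s)·7.8/(s(s+3.7)). The closed-loop characteristic equation is s² + (3.7 + 7.8·1.7)s + 7.8·23 = 0.
That is s² + 16.96s + 179.4 = 0, so ω_n = 13.39 rad/s and ζ = 16.96/(2·13.39) = 0.6331.
%OS = 100·exp(−πζ/√(1−ζ²)) = 7.66%.

7.66%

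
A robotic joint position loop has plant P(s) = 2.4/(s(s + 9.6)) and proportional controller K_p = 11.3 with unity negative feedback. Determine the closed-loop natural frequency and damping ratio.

ω_n = 5.21 rad/s, ζ = 0.922

1 + K_p·P(s) = 0 gives s² + 9.6s + 27.12 = 0.
Matching s² + 2ζω_n s + ω_n²: ω_n = √27.12 = 5.208 rad/s and 2ζω_n = 9.6, so ζ = 9.6/(2·5.208) = 0.922.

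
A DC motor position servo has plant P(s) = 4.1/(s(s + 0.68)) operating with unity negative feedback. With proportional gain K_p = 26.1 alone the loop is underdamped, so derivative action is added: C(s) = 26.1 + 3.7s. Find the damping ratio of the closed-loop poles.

ζ = 0.766

Forward path: (26.1 + 3.7s)·4.1/(s(s+0.68)). The closed-loop characteristic equation is s² + (0.68 + 4.1·3.7)s + 4.1·26.1 = 0.
That is s² + 15.85s + 107 = 0, so ω_n = 10.34 rad/s and ζ = 15.85/(2·10.34) = 0.7661.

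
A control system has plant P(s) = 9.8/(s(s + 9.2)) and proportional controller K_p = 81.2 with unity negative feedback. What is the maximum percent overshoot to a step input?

Closed-loop characteristic equation: s² + 9.2s + 795.8 = 0, so ω_n = 28.21 rad/s and ζ = 9.2/(2·28.21) = 0.1631.
%OS = 100·exp(−πζ/√(1−ζ²)) = 100·exp(−π·0.1631/√0.9734) = 59.5%.

59.5%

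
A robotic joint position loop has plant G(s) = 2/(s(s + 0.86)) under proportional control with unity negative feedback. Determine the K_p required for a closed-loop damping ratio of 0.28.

Closed-loop characteristic equation: s² + 0.86s + K_p·2 = 0.
So ω_n = √(2K_p) and 2ζω_n = 0.86, giving ζ = 0.86/(2√(2K_p)).
Setting ζ = 0.28: √(2K_p) = 0.86/(2·0.28) = 1.536, so K_p = 2.358/2 = 1.18.

K_p = 1.18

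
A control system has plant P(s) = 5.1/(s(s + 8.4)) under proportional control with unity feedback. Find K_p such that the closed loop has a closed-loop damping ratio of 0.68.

Closed-loop characteristic equation: s² + 8.4s + K_p·5.1 = 0.
So ω_n = √(5.1K_p) and 2ζω_n = 8.4, giving ζ = 8.4/(2√(5.1K_p)).
Setting ζ = 0.68: √(5.1K_p) = 8.4/(2·0.68) = 6.176, so K_p = 38.15/5.1 = 7.48.

K_p = 7.48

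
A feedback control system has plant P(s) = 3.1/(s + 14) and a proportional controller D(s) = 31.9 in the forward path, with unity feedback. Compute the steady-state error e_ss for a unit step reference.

0.124

The loop is type 0. Static position error constant K_pos = D(0)·P(0) = 31.9·0.2214 = 7.064.
Steady-state error to a unit step: e_ss = 1/(1+K_pos) = 1/8.064 = 0.124.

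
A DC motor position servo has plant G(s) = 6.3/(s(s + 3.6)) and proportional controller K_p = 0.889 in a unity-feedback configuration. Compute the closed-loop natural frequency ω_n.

The closed-loop denominator is s(s+3.6) + 0.889·6.3 = s² + 3.6s + 5.601.
Matching s² + 2ζω_n s + ω_n²: ω_n = √5.601 = 2.367 rad/s and 2ζω_n = 3.6, so ζ = 3.6/(2·2.367) = 0.761.

ω_n = 2.37 rad/s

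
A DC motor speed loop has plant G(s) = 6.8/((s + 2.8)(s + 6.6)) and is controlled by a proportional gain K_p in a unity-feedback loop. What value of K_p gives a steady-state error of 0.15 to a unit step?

For a type-0 loop with proportional control, e_ss = 1/(1 + K_p·G(0)).
G(0) = 0.368. Require 1/(1 + K_p·0.368) = 0.15, so 1 + 0.368·K_p = 6.667.
K_p = (6.667 − 1)/0.368 = 15.4.

K_p = 15.4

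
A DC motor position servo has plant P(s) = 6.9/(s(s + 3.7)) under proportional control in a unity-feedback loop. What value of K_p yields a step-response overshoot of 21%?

K_p = 2.51

From %OS = 100·exp(−πζ/√(1−ζ²)) = 21%, ζ = −ln(0.21)/√(π²+ln²(0.21)) = 0.4449.
Characteristic equation s² + 3.7s + 6.9K_p = 0 gives ζ = 3.7/(2√(6.9K_p)).
Setting ζ = 0.4449: √(6.9K_p) = 3.7/(2·0.4449) = 4.158, so K_p = 17.29/6.9 = 2.51.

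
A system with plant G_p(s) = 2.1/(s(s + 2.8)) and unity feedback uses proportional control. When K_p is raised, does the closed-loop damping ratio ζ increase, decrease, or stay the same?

ζ = 2.8/(2√(2.1K_p)); increasing K_p raises the denominator, so ζ falls.

decrease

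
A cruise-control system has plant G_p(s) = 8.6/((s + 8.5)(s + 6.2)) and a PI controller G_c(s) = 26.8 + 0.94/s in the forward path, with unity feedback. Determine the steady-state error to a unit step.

The open loop G_c(s)G_p(s) has a pole at the origin (type 1), so the static position error constant is infinite and e_ss = 1/(1+∞) = 0.

0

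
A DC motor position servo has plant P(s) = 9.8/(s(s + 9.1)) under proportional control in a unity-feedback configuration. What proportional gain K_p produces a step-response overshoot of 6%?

From %OS = 100·exp(−πζ/√(1−ζ²)) = 6%, ζ = −ln(0.06)/√(π²+ln²(0.06)) = 0.6671.
Characteristic equation s² + 9.1s + 9.8K_p = 0 gives ζ = 9.1/(2√(9.8K_p)).
Setting ζ = 0.6671: √(9.8K_p) = 9.1/(2·0.6671) = 6.82, so K_p = 46.52/9.8 = 4.75.

K_p = 4.75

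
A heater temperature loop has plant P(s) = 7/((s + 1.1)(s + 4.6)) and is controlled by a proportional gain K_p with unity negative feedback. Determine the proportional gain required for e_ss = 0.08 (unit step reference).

K_p = 8.31

Steady-state error for a unit step on this type-0 loop is 1/(1 + K_p·P(0)).
P(0) = 1.383. Require 1/(1 + K_p·1.383) = 0.08, so 1 + 1.383·K_p = 12.5.
K_p = (12.5 − 1)/1.383 = 8.31.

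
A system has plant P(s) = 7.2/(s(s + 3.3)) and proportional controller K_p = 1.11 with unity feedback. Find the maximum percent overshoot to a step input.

10.5%

The closed-loop denominator s² + 3.3s + 7.992 gives ω_n = √7.992 = 2.827 and ζ = 3.3/(2ω_n) = 0.5837.
%OS = 100·exp(−πζ/√(1−ζ²)) = 100·exp(−π·0.5837/√0.6593) = 10.5%.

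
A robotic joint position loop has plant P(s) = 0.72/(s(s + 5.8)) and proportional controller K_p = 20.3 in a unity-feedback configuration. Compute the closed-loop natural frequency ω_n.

1 + K_p·P(s) = 0 gives s² + 5.8s + 14.62 = 0.
So ω_n² = 14.62 ⇒ ω_n = 3.823 rad/s, and ζ = 5.8/(2ω_n) = 0.759.

ω_n = 3.82 rad/s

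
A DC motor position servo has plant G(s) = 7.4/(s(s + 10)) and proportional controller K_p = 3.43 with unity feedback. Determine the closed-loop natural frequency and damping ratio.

The closed-loop denominator is s(s+10) + 3.43·7.4 = s² + 10s + 25.38.
So ω_n² = 25.38 ⇒ ω_n = 5.038 rad/s, and ζ = 10/(2ω_n) = 0.992.

ω_n = 5.04 rad/s, ζ = 0.992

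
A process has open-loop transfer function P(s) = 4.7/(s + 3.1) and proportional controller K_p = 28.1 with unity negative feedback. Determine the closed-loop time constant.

τ = 0.0074 s

Closed-loop transfer function: T(s) = K_p·P(s)/(1 + K_p·P(s)) = 132.1/(s + 3.1 + 132.1) = 132.1/(s + 135.2).
Time constant τ = 1/135.2 = 0.0074 s.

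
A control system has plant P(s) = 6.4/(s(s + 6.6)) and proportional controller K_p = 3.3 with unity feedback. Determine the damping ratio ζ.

With unity feedback the closed-loop characteristic equation is s² + 6.6s + 3.3·6.4 = s² + 6.6s + 21.12 = 0.
So ω_n² = 21.12 ⇒ ω_n = 4.596 rad/s, and ζ = 6.6/(2ω_n) = 0.718.

ζ = 0.718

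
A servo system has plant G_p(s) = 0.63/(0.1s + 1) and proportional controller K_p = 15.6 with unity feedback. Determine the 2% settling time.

Closed loop: T(s) = K_p·G_p/(1+K_p·G_p) = 9.828/(0.1s + 1 + 9.828), with pole at s = −(1 + 9.828)/0.1 = −108.3.
τ = 1/108.3 = 0.009235 s, so 2% settling time ≈ 4τ = 0.0369 s.

T_s ≈ 0.0369 s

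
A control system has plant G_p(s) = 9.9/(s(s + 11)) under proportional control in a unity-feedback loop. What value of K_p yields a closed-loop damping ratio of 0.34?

Closed-loop characteristic equation: s² + 11s + K_p·9.9 = 0.
So ω_n = √(9.9K_p) and 2ζω_n = 11, giving ζ = 11/(2√(9.9K_p)).
Setting ζ = 0.34: √(9.9K_p) = 11/(2·0.34) = 16.18, so K_p = 261.7/9.9 = 26.4.

K_p = 26.4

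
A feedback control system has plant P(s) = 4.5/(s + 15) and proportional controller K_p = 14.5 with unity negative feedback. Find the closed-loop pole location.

s = -80.25

Closed-loop transfer function: T(s) = K_p·P(s)/(1 + K_p·P(s)) = 65.25/(s + 15 + 65.25) = 65.25/(s + 80.25).
The closed-loop pole is at s = −80.25.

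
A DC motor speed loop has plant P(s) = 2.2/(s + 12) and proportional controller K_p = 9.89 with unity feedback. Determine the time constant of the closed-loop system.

Closed-loop transfer function: T(s) = K_p·P(s)/(1 + K_p·P(s)) = 21.76/(s + 12 + 21.76) = 21.76/(s + 33.76).
Time constant τ = 1/33.76 = 0.0296 s.

τ = 0.0296 s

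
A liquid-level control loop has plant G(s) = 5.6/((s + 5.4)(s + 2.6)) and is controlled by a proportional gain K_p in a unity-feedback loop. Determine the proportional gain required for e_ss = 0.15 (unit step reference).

K_p = 14.2

The loop is type 0, so e_ss(step) = 1/(1 + K_pos) with K_pos = K_p·G(0).
G(0) = 0.3989. Require 1/(1 + K_p·0.3989) = 0.15, so 1 + 0.3989·K_p = 6.667.
K_p = (6.667 − 1)/0.3989 = 14.2.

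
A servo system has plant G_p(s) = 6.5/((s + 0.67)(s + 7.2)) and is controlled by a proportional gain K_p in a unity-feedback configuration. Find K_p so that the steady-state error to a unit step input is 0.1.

For a type-0 loop with proportional control, e_ss = 1/(1 + K_p·G_p(0)).
G_p(0) = 1.347. Require 1/(1 + K_p·1.347) = 0.1, so 1 + 1.347·K_p = 10.
K_p = (10 − 1)/1.347 = 6.68.

K_p = 6.68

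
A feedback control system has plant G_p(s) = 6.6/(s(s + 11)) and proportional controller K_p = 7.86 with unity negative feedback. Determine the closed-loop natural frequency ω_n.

ω_n = 7.2 rad/s

With unity feedback the closed-loop characteristic equation is s² + 11s + 7.86·6.6 = s² + 11s + 51.88 = 0.
So ω_n² = 51.88 ⇒ ω_n = 7.202 rad/s, and ζ = 11/(2ω_n) = 0.764.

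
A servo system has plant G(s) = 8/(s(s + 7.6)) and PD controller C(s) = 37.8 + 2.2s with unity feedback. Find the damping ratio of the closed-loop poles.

Forward path: (37.8 + 2.2s)·8/(s(s+7.6)). The closed-loop characteristic equation is s² + (7.6 + 8·2.2)s + 8·37.8 = 0.
That is s² + 25.2s + 302.4 = 0, so ω_n = 17.39 rad/s and ζ = 25.2/(2·17.39) = 0.7246.

ζ = 0.725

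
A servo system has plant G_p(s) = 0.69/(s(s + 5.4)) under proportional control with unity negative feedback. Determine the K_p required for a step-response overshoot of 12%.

K_p = 33.8

From %OS = 100·exp(−πζ/√(1−ζ²)) = 12%, ζ = −ln(0.12)/√(π²+ln²(0.12)) = 0.5594.
Characteristic equation s² + 5.4s + 0.69K_p = 0 gives ζ = 5.4/(2√(0.69K_p)).
Setting ζ = 0.5594: √(0.69K_p) = 5.4/(2·0.5594) = 4.826, so K_p = 23.29/0.69 = 33.8.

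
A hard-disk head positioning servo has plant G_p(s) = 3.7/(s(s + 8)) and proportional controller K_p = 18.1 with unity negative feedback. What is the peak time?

T_p = 0.44 s

Closed-loop characteristic equation: s² + 8s + 66.97 = 0, so ω_n = 8.184 rad/s and ζ = 8/(2·8.184) = 0.4888.
Damped frequency ω_d = ω_n√(1−ζ²) = 7.139 rad/s, so peak time T_p = π/ω_d = 0.44 s.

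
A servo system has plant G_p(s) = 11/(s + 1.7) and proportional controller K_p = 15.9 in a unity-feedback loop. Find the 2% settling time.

Closed-loop transfer function: T(s) = K_p·G_p(s)/(1 + K_p·G_p(s)) = 174.9/(s + 1.7 + 174.9) = 174.9/(s + 176.6).
Time constant τ = 1/176.6 = 0.005663 s, so the 2% settling time is about 4τ = 0.0227 s.

T_s ≈ 0.0227 s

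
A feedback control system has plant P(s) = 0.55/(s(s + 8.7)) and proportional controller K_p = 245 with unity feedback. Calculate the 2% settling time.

T_s ≈ 0.92 s

From 1 + K_pP(s) = 0: s² + 8.7s + 134.8 = 0 ⇒ ω_n = 11.61, ζ = 0.3747.
2% settling time T_s ≈ 4/(ζω_n) = 4/4.35 = 0.92 s.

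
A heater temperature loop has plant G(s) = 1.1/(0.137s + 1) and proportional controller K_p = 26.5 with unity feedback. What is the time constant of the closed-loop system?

Closed loop: T(s) = K_p·G/(1+K_p·G) = 29.15/(0.137s + 1 + 29.15), with pole at s = −(1 + 29.15)/0.137 = −220.1.
Closed-loop time constant τ = 1/220.1 = 0.00454 s.

τ = 0.00454 s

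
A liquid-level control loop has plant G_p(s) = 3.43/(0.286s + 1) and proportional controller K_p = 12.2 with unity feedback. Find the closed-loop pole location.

s = -149.8

Closed loop: T(s) = K_p·G_p/(1+K_p·G_p) = 41.85/(0.286s + 1 + 41.85), with pole at s = −(1 + 41.85)/0.286 = −149.8.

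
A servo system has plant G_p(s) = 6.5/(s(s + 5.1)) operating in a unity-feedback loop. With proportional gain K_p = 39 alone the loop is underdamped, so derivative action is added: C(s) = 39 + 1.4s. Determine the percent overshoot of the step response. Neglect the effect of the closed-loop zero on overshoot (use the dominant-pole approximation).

20.9%

Forward path: (39 + 1.4s)·6.5/(s(s+5.1)). The closed-loop characteristic equation is s² + (5.1 + 6.5·1.4)s + 6.5·39 = 0.
That is s² + 14.2s + 253.5 = 0, so ω_n = 15.92 rad/s and ζ = 14.2/(2·15.92) = 0.4459.
%OS = 100·exp(−πζ/√(1−ζ²)) = 20.9%.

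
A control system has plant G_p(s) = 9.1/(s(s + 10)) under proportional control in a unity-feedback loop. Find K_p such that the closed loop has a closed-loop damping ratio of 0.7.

Closed-loop characteristic equation: s² + 10s + K_p·9.1 = 0.
So ω_n = √(9.1K_p) and 2ζω_n = 10, giving ζ = 10/(2√(9.1K_p)).
Setting ζ = 0.7: √(9.1K_p) = 10/(2·0.7) = 7.143, so K_p = 51.02/9.1 = 5.61.

K_p = 5.61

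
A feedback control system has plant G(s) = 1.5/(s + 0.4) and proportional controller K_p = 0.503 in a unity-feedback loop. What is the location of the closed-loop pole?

Closed-loop transfer function: T(s) = K_p·G(s)/(1 + K_p·G(s)) = 0.7545/(s + 0.4 + 0.7545) = 0.7545/(s + 1.155).
The closed-loop pole is at s = −1.155.

s = -1.155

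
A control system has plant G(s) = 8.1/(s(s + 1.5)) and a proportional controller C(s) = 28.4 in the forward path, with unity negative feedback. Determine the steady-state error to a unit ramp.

The loop has one pole at the origin (type 1). Velocity error constant K_v = lim_{s→0} s·C(s)G(s) = 28.4·8.1/1.5 = 153.4.
Steady-state error to a unit ramp: e_ss = 1/K_v = 0.00652.

0.00652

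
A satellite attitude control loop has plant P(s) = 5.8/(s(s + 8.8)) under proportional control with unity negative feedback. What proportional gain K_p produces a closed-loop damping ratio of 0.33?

Closed-loop characteristic equation: s² + 8.8s + K_p·5.8 = 0.
So ω_n = √(5.8K_p) and 2ζω_n = 8.8, giving ζ = 8.8/(2√(5.8K_p)).
Setting ζ = 0.33: √(5.8K_p) = 8.8/(2·0.33) = 13.33, so K_p = 177.8/5.8 = 30.7.

K_p = 30.7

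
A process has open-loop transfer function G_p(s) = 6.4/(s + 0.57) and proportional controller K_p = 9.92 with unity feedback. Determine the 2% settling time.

T_s ≈ 0.0624 s

Closed-loop transfer function: T(s) = K_p·G_p(s)/(1 + K_p·G_p(s)) = 63.49/(s + 0.57 + 63.49) = 63.49/(s + 64.06).
Time constant τ = 1/64.06 = 0.01561 s, so the 2% settling time is about 4τ = 0.0624 s.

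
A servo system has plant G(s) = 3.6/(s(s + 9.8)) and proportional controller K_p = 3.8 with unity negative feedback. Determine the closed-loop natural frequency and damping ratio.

The closed-loop denominator is s(s+9.8) + 3.8·3.6 = s² + 9.8s + 13.68.
So ω_n² = 13.68 ⇒ ω_n = 3.699 rad/s, and ζ = 9.8/(2ω_n) = 1.32.

ω_n = 3.7 rad/s, ζ = 1.32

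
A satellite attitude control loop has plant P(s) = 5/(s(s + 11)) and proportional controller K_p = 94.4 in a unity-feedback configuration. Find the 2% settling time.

T_s ≈ 0.727 s

From 1 + K_pP(s) = 0: s² + 11s + 472 = 0 ⇒ ω_n = 21.73, ζ = 0.2532.
2% settling time T_s ≈ 4/(ζω_n) = 4/5.5 = 0.727 s.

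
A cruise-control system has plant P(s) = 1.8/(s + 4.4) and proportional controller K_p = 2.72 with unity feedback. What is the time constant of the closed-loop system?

Closed-loop transfer function: T(s) = K_p·P(s)/(1 + K_p·P(s)) = 4.896/(s + 4.4 + 4.896) = 4.896/(s + 9.296).
Time constant τ = 1/9.296 = 0.108 s.

τ = 0.108 s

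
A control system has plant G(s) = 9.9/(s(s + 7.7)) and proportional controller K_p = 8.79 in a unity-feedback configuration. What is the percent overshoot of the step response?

24.1%

The closed-loop denominator s² + 7.7s + 87.02 gives ω_n = √87.02 = 9.329 and ζ = 7.7/(2ω_n) = 0.4127.
%OS = 100·exp(−πζ/√(1−ζ²)) = 100·exp(−π·0.4127/√0.8297) = 24.1%.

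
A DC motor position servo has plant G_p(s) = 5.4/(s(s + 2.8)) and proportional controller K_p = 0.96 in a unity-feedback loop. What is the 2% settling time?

T_s ≈ 2.86 s

Closed-loop characteristic equation: s² + 2.8s + 5.184 = 0, so ω_n = 2.277 rad/s and ζ = 2.8/(2·2.277) = 0.6149.
2% settling time T_s ≈ 4/(ζω_n) = 4/1.4 = 2.86 s.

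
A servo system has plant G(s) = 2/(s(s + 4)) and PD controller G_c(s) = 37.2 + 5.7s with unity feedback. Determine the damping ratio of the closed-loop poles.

ζ = 0.893

Forward path: (37.2 + 5.7s)·2/(s(s+4)). The closed-loop characteristic equation is s² + (4 + 2·5.7)s + 2·37.2 = 0.
That is s² + 15.4s + 74.4 = 0, so ω_n = 8.626 rad/s and ζ = 15.4/(2·8.626) = 0.8927.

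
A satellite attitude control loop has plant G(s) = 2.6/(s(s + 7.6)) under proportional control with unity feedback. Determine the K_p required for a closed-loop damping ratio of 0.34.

K_p = 48

Closed-loop characteristic equation: s² + 7.6s + K_p·2.6 = 0.
So ω_n = √(2.6K_p) and 2ζω_n = 7.6, giving ζ = 7.6/(2√(2.6K_p)).
Setting ζ = 0.34: √(2.6K_p) = 7.6/(2·0.34) = 11.18, so K_p = 124.9/2.6 = 48.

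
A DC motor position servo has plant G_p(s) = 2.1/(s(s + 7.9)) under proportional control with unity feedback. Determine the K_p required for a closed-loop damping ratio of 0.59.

K_p = 21.3

Closed-loop characteristic equation: s² + 7.9s + K_p·2.1 = 0.
So ω_n = √(2.1K_p) and 2ζω_n = 7.9, giving ζ = 7.9/(2√(2.1K_p)).
Setting ζ = 0.59: √(2.1K_p) = 7.9/(2·0.59) = 6.695, so K_p = 44.82/2.1 = 21.3.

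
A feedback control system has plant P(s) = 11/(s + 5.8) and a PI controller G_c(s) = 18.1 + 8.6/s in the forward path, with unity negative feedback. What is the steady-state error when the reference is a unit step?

0

The open loop G_c(s)P(s) has a pole at the origin (type 1), so the static position error constant is infinite and e_ss = 1/(1+∞) = 0.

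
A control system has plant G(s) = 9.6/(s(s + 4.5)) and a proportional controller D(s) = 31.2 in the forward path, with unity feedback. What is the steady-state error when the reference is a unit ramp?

0.015

The loop has one pole at the origin (type 1). Velocity error constant K_v = lim_{s→0} s·D(s)G(s) = 31.2·9.6/4.5 = 66.56.
Steady-state error to a unit ramp: e_ss = 1/K_v = 0.015.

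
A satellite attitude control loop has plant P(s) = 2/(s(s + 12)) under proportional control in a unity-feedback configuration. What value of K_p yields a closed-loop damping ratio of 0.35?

Closed-loop characteristic equation: s² + 12s + K_p·2 = 0.
So ω_n = √(2K_p) and 2ζω_n = 12, giving ζ = 12/(2√(2K_p)).
Setting ζ = 0.35: √(2K_p) = 12/(2·0.35) = 17.14, so K_p = 293.9/2 = 147.

K_p = 147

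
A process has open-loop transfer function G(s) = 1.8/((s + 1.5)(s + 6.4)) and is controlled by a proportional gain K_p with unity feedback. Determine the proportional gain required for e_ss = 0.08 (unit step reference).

The loop is type 0, so e_ss(step) = 1/(1 + K_pos) with K_pos = K_p·G(0).
G(0) = 0.1875. Require 1/(1 + K_p·0.1875) = 0.08, so 1 + 0.1875·K_p = 12.5.
K_p = (12.5 − 1)/0.1875 = 61.3.

K_p = 61.3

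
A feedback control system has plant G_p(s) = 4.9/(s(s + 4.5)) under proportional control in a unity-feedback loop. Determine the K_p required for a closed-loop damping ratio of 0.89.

Closed-loop characteristic equation: s² + 4.5s + K_p·4.9 = 0.
So ω_n = √(4.9K_p) and 2ζω_n = 4.5, giving ζ = 4.5/(2√(4.9K_p)).
Setting ζ = 0.89: √(4.9K_p) = 4.5/(2·0.89) = 2.528, so K_p = 6.391/4.9 = 1.3.

K_p = 1.3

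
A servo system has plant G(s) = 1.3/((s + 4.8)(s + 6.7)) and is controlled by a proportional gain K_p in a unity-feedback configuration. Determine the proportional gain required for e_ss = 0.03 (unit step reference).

K_p = 800

For a type-0 loop with proportional control, e_ss = 1/(1 + K_p·G(0)).
G(0) = 0.04042. Require 1/(1 + K_p·0.04042) = 0.03, so 1 + 0.04042·K_p = 33.33.
K_p = (33.33 − 1)/0.04042 = 800.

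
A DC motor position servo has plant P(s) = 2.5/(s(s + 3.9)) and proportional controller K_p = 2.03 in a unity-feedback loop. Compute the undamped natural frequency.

ω_n = 2.25 rad/s

The closed-loop denominator is s(s+3.9) + 2.03·2.5 = s² + 3.9s + 5.075.
Matching s² + 2ζω_n s + ω_n²: ω_n = √5.075 = 2.253 rad/s and 2ζω_n = 3.9, so ζ = 3.9/(2·2.253) = 0.866.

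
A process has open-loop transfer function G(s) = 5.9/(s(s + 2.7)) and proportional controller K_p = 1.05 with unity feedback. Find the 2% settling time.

The closed-loop denominator s² + 2.7s + 6.195 gives ω_n = √6.195 = 2.489 and ζ = 2.7/(2ω_n) = 0.5424.
2% settling time T_s ≈ 4/(ζω_n) = 4/1.35 = 2.96 s.

T_s ≈ 2.96 s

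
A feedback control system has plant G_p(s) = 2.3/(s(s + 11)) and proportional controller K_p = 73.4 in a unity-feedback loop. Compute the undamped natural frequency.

The closed-loop denominator is s(s+11) + 73.4·2.3 = s² + 11s + 168.8.
So ω_n² = 168.8 ⇒ ω_n = 12.99 rad/s, and ζ = 11/(2ω_n) = 0.423.

ω_n = 13 rad/s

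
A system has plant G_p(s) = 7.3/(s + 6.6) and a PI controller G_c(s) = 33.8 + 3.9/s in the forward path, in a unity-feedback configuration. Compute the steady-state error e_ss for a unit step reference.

The open loop G_c(s)G_p(s) has a pole at the origin (type 1), so the static position error constant is infinite and e_ss = 1/(1+∞) = 0.

0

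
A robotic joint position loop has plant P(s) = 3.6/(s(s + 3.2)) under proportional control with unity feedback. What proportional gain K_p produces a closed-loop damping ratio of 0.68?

K_p = 1.54

Closed-loop characteristic equation: s² + 3.2s + K_p·3.6 = 0.
So ω_n = √(3.6K_p) and 2ζω_n = 3.2, giving ζ = 3.2/(2√(3.6K_p)).
Setting ζ = 0.68: √(3.6K_p) = 3.2/(2·0.68) = 2.353, so K_p = 5.536/3.6 = 1.54.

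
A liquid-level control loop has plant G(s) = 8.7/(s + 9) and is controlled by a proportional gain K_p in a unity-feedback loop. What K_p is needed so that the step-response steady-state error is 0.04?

Steady-state error for a unit step on this type-0 loop is 1/(1 + K_p·G(0)).
G(0) = 0.9667. Require 1/(1 + K_p·0.9667) = 0.04, so 1 + 0.9667·K_p = 25.
K_p = (25 − 1)/0.9667 = 24.8.

K_p = 24.8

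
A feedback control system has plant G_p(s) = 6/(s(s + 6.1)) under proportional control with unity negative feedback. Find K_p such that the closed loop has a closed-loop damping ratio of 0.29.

K_p = 18.4

Closed-loop characteristic equation: s² + 6.1s + K_p·6 = 0.
So ω_n = √(6K_p) and 2ζω_n = 6.1, giving ζ = 6.1/(2√(6K_p)).
Setting ζ = 0.29: √(6K_p) = 6.1/(2·0.29) = 10.52, so K_p = 110.6/6 = 18.4.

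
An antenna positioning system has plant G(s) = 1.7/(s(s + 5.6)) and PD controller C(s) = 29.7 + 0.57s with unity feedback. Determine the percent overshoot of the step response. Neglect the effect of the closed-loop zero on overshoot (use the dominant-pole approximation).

Forward path: (29.7 + 0.57s)·1.7/(s(s+5.6)). The closed-loop characteristic equation is s² + (5.6 + 1.7·0.57)s + 1.7·29.7 = 0.
That is s² + 6.569s + 50.49 = 0, so ω_n = 7.106 rad/s and ζ = 6.569/(2·7.106) = 0.4622.
%OS = 100·exp(−πζ/√(1−ζ²)) = 19.4%.

19.4%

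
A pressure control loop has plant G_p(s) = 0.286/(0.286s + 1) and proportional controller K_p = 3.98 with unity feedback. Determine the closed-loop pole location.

s = -7.477

Closed loop: T(s) = K_p·G_p/(1+K_p·G_p) = 1.138/(0.286s + 1 + 1.138), with pole at s = −(1 + 1.138)/0.286 = −7.477.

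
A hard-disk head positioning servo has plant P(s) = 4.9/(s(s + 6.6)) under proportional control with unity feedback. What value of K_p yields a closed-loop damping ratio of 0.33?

Closed-loop characteristic equation: s² + 6.6s + K_p·4.9 = 0.
So ω_n = √(4.9K_p) and 2ζω_n = 6.6, giving ζ = 6.6/(2√(4.9K_p)).
Setting ζ = 0.33: √(4.9K_p) = 6.6/(2·0.33) = 10, so K_p = 100/4.9 = 20.4.

K_p = 20.4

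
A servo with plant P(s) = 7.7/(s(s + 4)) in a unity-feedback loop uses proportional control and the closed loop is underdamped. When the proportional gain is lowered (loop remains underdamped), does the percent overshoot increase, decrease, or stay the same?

ζ = 4/(2√(7.7K_p)) rises as K_p falls; higher damping means less overshoot.

decrease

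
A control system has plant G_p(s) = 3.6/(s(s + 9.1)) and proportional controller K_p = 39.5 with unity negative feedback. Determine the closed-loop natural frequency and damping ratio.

1 + K_p·G_p(s) = 0 gives s² + 9.1s + 142.2 = 0.
Matching s² + 2ζω_n s + ω_n²: ω_n = √142.2 = 11.92 rad/s and 2ζω_n = 9.1, so ζ = 9.1/(2·11.92) = 0.382.

ω_n = 11.9 rad/s, ζ = 0.382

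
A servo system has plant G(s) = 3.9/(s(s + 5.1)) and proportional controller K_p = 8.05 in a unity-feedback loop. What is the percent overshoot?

Closed-loop characteristic equation: s² + 5.1s + 31.4 = 0, so ω_n = 5.603 rad/s and ζ = 5.1/(2·5.603) = 0.4551.
%OS = 100·exp(−πζ/√(1−ζ²)) = 100·exp(−π·0.4551/√0.7929) = 20.1%.

20.1%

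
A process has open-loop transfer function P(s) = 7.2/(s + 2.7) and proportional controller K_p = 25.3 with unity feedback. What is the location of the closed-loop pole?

s = -184.9

Closed-loop transfer function: T(s) = K_p·P(s)/(1 + K_p·P(s)) = 182.2/(s + 2.7 + 182.2) = 182.2/(s + 184.9).
The closed-loop pole is at s = −184.9.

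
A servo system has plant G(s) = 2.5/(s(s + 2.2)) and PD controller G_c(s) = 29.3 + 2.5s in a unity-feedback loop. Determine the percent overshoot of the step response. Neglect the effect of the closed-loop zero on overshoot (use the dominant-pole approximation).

Forward path: (29.3 + 2.5s)·2.5/(s(s+2.2)). The closed-loop characteristic equation is s² + (2.2 + 2.5·2.5)s + 2.5·29.3 = 0.
That is s² + 8.45s + 73.25 = 0, so ω_n = 8.559 rad/s and ζ = 8.45/(2·8.559) = 0.4937.
%OS = 100·exp(−πζ/√(1−ζ²)) = 16.8%.

16.8%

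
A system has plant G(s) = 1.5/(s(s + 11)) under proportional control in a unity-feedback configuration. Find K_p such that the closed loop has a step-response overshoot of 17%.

K_p = 83.6

From %OS = 100·exp(−πζ/√(1−ζ²)) = 17%, ζ = −ln(0.17)/√(π²+ln²(0.17)) = 0.4913.
Characteristic equation s² + 11s + 1.5K_p = 0 gives ζ = 11/(2√(1.5K_p)).
Setting ζ = 0.4913: √(1.5K_p) = 11/(2·0.4913) = 11.2, so K_p = 125.3/1.5 = 83.6.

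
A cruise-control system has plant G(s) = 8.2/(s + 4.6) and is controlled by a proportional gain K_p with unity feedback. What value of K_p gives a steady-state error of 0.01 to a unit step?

K_p = 55.5

For a type-0 loop with proportional control, e_ss = 1/(1 + K_p·G(0)).
G(0) = 1.783. Require 1/(1 + K_p·1.783) = 0.01, so 1 + 1.783·K_p = 100.
K_p = (100 − 1)/1.783 = 55.5.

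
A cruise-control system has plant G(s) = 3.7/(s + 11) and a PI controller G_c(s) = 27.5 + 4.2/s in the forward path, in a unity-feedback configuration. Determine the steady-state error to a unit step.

The open loop G_c(s)G(s) has a pole at the origin (type 1), so the static position error constant is infinite and e_ss = 1/(1+∞) = 0.

0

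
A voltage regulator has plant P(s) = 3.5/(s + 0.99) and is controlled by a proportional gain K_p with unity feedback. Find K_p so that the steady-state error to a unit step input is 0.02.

The loop is type 0, so e_ss(step) = 1/(1 + K_pos) with K_pos = K_p·P(0).
P(0) = 3.535. Require 1/(1 + K_p·3.535) = 0.02, so 1 + 3.535·K_p = 50.
K_p = (50 − 1)/3.535 = 13.9.

K_p = 13.9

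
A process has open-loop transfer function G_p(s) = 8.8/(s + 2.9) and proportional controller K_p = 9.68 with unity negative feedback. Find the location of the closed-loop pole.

Closed-loop transfer function: T(s) = K_p·G_p(s)/(1 + K_p·G_p(s)) = 85.18/(s + 2.9 + 85.18) = 85.18/(s + 88.08).
The closed-loop pole is at s = −88.08.

s = -88.08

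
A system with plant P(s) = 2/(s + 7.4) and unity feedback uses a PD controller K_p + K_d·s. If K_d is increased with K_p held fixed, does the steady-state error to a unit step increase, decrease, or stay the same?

unchanged

At s = 0 the derivative term contributes nothing: C(0) = K_p regardless of K_d, so K_pos = K_p·P(0) and e_ss are unchanged.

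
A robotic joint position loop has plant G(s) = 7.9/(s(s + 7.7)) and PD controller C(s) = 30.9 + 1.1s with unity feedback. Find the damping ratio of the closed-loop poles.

ζ = 0.525

Forward path: (30.9 + 1.1s)·7.9/(s(s+7.7)). The closed-loop characteristic equation is s² + (7.7 + 7.9·1.1)s + 7.9·30.9 = 0.
That is s² + 16.39s + 244.1 = 0, so ω_n = 15.62 rad/s and ζ = 16.39/(2·15.62) = 0.5245.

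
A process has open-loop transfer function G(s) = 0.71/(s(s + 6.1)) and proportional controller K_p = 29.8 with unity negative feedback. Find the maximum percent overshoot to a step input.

6.19%

The closed-loop denominator s² + 6.1s + 21.16 gives ω_n = √21.16 = 4.6 and ζ = 6.1/(2ω_n) = 0.6631.
%OS = 100·exp(−πζ/√(1−ζ²)) = 100·exp(−π·0.6631/√0.5603) = 6.19%.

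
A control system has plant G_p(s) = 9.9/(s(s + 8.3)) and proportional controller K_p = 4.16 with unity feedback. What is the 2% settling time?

T_s ≈ 0.964 s

From 1 + K_pG_p(s) = 0: s² + 8.3s + 41.18 = 0 ⇒ ω_n = 6.417, ζ = 0.6467.
2% settling time T_s ≈ 4/(ζω_n) = 4/4.15 = 0.964 s.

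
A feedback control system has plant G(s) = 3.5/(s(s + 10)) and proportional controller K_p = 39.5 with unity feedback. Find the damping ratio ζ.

1 + K_p·G(s) = 0 gives s² + 10s + 138.2 = 0.
Matching s² + 2ζω_n s + ω_n²: ω_n = √138.2 = 11.76 rad/s and 2ζω_n = 10, so ζ = 10/(2·11.76) = 0.425.

ζ = 0.425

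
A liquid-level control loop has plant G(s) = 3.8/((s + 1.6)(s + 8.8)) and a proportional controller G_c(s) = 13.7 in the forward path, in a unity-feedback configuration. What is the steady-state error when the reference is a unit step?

0.213

The loop is type 0. Static position error constant K_pos = G_c(0)·G(0) = 13.7·0.2699 = 3.697.
Steady-state error to a unit step: e_ss = 1/(1+K_pos) = 1/4.697 = 0.213.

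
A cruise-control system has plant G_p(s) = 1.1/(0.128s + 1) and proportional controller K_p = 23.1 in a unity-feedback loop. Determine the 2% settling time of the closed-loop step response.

Closed loop: T(s) = K_p·G_p/(1+K_p·G_p) = 25.41/(0.128s + 1 + 25.41), with pole at s = −(1 + 25.41)/0.128 = −206.3.
τ = 1/206.3 = 0.004847 s, so 2% settling time ≈ 4τ = 0.0194 s.

T_s ≈ 0.0194 s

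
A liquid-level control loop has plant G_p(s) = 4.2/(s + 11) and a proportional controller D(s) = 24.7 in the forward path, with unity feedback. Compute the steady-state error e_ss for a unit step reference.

0.0959

The loop is type 0. Static position error constant K_pos = D(0)·G_p(0) = 24.7·0.3818 = 9.431.
Steady-state error to a unit step: e_ss = 1/(1+K_pos) = 1/10.43 = 0.0959.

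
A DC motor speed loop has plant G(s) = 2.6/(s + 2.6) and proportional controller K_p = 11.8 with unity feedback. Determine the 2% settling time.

T_s ≈ 0.12 s

Closed-loop transfer function: T(s) = K_p·G(s)/(1 + K_p·G(s)) = 30.68/(s + 2.6 + 30.68) = 30.68/(s + 33.28).
Time constant τ = 1/33.28 = 0.03005 s, so the 2% settling time is about 4τ = 0.12 s.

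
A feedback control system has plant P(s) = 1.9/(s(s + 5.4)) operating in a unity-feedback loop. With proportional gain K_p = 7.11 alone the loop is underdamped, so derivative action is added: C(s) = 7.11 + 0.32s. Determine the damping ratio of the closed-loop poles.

ζ = 0.817

Forward path: (7.11 + 0.32s)·1.9/(s(s+5.4)). The closed-loop characteristic equation is s² + (5.4 + 1.9·0.32)s + 1.9·7.11 = 0.
That is s² + 6.008s + 13.51 = 0, so ω_n = 3.675 rad/s and ζ = 6.008/(2·3.675) = 0.8173.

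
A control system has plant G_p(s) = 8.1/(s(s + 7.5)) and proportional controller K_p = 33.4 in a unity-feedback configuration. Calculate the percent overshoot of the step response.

The closed-loop denominator s² + 7.5s + 270.5 gives ω_n = √270.5 = 16.45 and ζ = 7.5/(2ω_n) = 0.228.
%OS = 100·exp(−πζ/√(1−ζ²)) = 100·exp(−π·0.228/√0.948) = 47.9%.

47.9%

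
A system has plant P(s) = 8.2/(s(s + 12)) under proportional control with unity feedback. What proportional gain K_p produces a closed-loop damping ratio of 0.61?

Closed-loop characteristic equation: s² + 12s + K_p·8.2 = 0.
So ω_n = √(8.2K_p) and 2ζω_n = 12, giving ζ = 12/(2√(8.2K_p)).
Setting ζ = 0.61: √(8.2K_p) = 12/(2·0.61) = 9.836, so K_p = 96.75/8.2 = 11.8.

K_p = 11.8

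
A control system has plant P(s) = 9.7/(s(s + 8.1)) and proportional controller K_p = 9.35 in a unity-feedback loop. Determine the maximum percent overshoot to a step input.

22.9%

From 1 + K_pP(s) = 0: s² + 8.1s + 90.69 = 0 ⇒ ω_n = 9.523, ζ = 0.4253.
%OS = 100·exp(−πζ/√(1−ζ²)) = 100·exp(−π·0.4253/√0.8191) = 22.9%.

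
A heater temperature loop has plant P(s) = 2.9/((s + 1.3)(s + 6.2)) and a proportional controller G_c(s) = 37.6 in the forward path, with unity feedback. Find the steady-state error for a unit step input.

0.0688

The loop is type 0. Static position error constant K_pos = G_c(0)·P(0) = 37.6·0.3598 = 13.53.
Steady-state error to a unit step: e_ss = 1/(1+K_pos) = 1/14.53 = 0.0688.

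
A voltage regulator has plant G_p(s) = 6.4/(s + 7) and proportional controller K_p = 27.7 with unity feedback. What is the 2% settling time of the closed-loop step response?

T_s ≈ 0.0217 s

Closed-loop transfer function: T(s) = K_p·G_p(s)/(1 + K_p·G_p(s)) = 177.3/(s + 7 + 177.3) = 177.3/(s + 184.3).
Time constant τ = 1/184.3 = 0.005427 s, so the 2% settling time is about 4τ = 0.0217 s.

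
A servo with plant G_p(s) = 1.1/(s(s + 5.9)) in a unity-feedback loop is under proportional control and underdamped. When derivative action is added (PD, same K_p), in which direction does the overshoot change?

With PD the characteristic equation becomes s² + (a + K·K_d)s + K·K_p = 0; the damping term grows, ζ rises, overshoot falls.

decrease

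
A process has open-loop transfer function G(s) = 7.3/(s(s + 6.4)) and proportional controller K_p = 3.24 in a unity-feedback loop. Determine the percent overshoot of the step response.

The closed-loop denominator s² + 6.4s + 23.65 gives ω_n = √23.65 = 4.863 and ζ = 6.4/(2ω_n) = 0.658.
%OS = 100·exp(−πζ/√(1−ζ²)) = 100·exp(−π·0.658/√0.5671) = 6.42%.

6.42%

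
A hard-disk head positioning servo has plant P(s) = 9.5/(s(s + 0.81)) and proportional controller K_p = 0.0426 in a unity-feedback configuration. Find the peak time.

Closed-loop characteristic equation: s² + 0.81s + 0.4047 = 0, so ω_n = 0.6362 rad/s and ζ = 0.81/(2·0.6362) = 0.6366.
Damped frequency ω_d = ω_n√(1−ζ²) = 0.4906 rad/s, so peak time T_p = π/ω_d = 6.4 s.

T_p = 6.4 s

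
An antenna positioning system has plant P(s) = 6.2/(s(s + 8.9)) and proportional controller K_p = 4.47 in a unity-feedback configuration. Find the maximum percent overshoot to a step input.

0.694%

From 1 + K_pP(s) = 0: s² + 8.9s + 27.71 = 0 ⇒ ω_n = 5.264, ζ = 0.8453.
%OS = 100·exp(−πζ/√(1−ζ²)) = 100·exp(−π·0.8453/√0.2855) = 0.694%.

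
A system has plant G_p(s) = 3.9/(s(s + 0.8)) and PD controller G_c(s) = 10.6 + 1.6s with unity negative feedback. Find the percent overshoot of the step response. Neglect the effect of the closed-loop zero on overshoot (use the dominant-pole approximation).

Forward path: (10.6 + 1.6s)·3.9/(s(s+0.8)). The closed-loop characteristic equation is s² + (0.8 + 3.9·1.6)s + 3.9·10.6 = 0.
That is s² + 7.04s + 41.34 = 0, so ω_n = 6.43 rad/s and ζ = 7.04/(2·6.43) = 0.5475.
%OS = 100·exp(−πζ/√(1−ζ²)) = 12.8%.

12.8%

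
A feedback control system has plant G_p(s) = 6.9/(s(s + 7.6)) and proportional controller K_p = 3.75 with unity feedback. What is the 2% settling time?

The closed-loop denominator s² + 7.6s + 25.88 gives ω_n = √25.88 = 5.087 and ζ = 7.6/(2ω_n) = 0.747.
2% settling time T_s ≈ 4/(ζω_n) = 4/3.8 = 1.05 s.

T_s ≈ 1.05 s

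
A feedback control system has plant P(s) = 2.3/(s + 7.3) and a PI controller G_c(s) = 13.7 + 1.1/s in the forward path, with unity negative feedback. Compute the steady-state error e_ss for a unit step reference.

0

The open loop G_c(s)P(s) has a pole at the origin (type 1), so the static position error constant is infinite and e_ss = 1/(1+∞) = 0.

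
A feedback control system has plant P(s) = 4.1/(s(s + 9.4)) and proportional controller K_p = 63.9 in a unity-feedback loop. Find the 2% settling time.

From 1 + K_pP(s) = 0: s² + 9.4s + 262 = 0 ⇒ ω_n = 16.19, ζ = 0.2904.
2% settling time T_s ≈ 4/(ζω_n) = 4/4.7 = 0.851 s.

T_s ≈ 0.851 s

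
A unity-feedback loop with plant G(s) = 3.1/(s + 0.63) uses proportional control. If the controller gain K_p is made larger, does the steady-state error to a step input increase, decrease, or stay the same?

decrease

The position error constant K_pos = K_p·G(0) grows with K_p, and e_ss = 1/(1+K_pos) falls.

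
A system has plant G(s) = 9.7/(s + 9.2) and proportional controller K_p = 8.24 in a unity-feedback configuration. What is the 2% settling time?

Closed-loop transfer function: T(s) = K_p·G(s)/(1 + K_p·G(s)) = 79.93/(s + 9.2 + 79.93) = 79.93/(s + 89.13).
Time constant τ = 1/89.13 = 0.01122 s, so the 2% settling time is about 4τ = 0.0449 s.

T_s ≈ 0.0449 s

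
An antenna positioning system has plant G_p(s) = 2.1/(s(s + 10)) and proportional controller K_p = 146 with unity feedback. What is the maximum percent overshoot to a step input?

39.2%

From 1 + K_pG_p(s) = 0: s² + 10s + 306.6 = 0 ⇒ ω_n = 17.51, ζ = 0.2856.
%OS = 100·exp(−πζ/√(1−ζ²)) = 100·exp(−π·0.2856/√0.9185) = 39.2%.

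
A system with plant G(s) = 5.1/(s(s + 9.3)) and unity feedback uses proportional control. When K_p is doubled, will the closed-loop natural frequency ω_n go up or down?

ω_n = √(5.1·K_p), which grows with K_p.

increase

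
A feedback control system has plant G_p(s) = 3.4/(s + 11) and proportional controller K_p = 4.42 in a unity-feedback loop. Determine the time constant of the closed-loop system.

τ = 0.0384 s

Closed-loop transfer function: T(s) = K_p·G_p(s)/(1 + K_p·G_p(s)) = 15.03/(s + 11 + 15.03) = 15.03/(s + 26.03).
Time constant τ = 1/26.03 = 0.0384 s.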